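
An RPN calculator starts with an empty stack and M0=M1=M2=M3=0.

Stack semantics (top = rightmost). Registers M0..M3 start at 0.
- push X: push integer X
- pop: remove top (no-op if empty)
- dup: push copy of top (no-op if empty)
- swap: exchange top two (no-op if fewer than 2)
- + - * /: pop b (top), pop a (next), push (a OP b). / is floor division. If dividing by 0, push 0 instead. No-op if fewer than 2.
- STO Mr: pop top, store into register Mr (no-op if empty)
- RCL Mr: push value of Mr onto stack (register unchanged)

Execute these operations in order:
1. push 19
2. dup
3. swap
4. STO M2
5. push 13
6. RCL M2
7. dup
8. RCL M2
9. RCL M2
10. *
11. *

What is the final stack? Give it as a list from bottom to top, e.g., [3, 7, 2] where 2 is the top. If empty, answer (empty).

Answer: [19, 13, 19, 6859]

Derivation:
After op 1 (push 19): stack=[19] mem=[0,0,0,0]
After op 2 (dup): stack=[19,19] mem=[0,0,0,0]
After op 3 (swap): stack=[19,19] mem=[0,0,0,0]
After op 4 (STO M2): stack=[19] mem=[0,0,19,0]
After op 5 (push 13): stack=[19,13] mem=[0,0,19,0]
After op 6 (RCL M2): stack=[19,13,19] mem=[0,0,19,0]
After op 7 (dup): stack=[19,13,19,19] mem=[0,0,19,0]
After op 8 (RCL M2): stack=[19,13,19,19,19] mem=[0,0,19,0]
After op 9 (RCL M2): stack=[19,13,19,19,19,19] mem=[0,0,19,0]
After op 10 (*): stack=[19,13,19,19,361] mem=[0,0,19,0]
After op 11 (*): stack=[19,13,19,6859] mem=[0,0,19,0]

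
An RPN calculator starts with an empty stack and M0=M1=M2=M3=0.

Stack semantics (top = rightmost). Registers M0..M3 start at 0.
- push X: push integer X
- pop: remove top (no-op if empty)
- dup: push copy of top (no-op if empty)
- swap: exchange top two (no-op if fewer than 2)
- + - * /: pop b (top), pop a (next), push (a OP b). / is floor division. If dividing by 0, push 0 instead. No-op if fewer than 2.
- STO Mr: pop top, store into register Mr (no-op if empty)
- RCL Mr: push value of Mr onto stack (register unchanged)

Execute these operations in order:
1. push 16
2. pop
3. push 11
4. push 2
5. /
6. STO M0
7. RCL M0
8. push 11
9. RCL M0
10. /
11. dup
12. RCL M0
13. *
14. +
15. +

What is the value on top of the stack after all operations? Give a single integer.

After op 1 (push 16): stack=[16] mem=[0,0,0,0]
After op 2 (pop): stack=[empty] mem=[0,0,0,0]
After op 3 (push 11): stack=[11] mem=[0,0,0,0]
After op 4 (push 2): stack=[11,2] mem=[0,0,0,0]
After op 5 (/): stack=[5] mem=[0,0,0,0]
After op 6 (STO M0): stack=[empty] mem=[5,0,0,0]
After op 7 (RCL M0): stack=[5] mem=[5,0,0,0]
After op 8 (push 11): stack=[5,11] mem=[5,0,0,0]
After op 9 (RCL M0): stack=[5,11,5] mem=[5,0,0,0]
After op 10 (/): stack=[5,2] mem=[5,0,0,0]
After op 11 (dup): stack=[5,2,2] mem=[5,0,0,0]
After op 12 (RCL M0): stack=[5,2,2,5] mem=[5,0,0,0]
After op 13 (*): stack=[5,2,10] mem=[5,0,0,0]
After op 14 (+): stack=[5,12] mem=[5,0,0,0]
After op 15 (+): stack=[17] mem=[5,0,0,0]

Answer: 17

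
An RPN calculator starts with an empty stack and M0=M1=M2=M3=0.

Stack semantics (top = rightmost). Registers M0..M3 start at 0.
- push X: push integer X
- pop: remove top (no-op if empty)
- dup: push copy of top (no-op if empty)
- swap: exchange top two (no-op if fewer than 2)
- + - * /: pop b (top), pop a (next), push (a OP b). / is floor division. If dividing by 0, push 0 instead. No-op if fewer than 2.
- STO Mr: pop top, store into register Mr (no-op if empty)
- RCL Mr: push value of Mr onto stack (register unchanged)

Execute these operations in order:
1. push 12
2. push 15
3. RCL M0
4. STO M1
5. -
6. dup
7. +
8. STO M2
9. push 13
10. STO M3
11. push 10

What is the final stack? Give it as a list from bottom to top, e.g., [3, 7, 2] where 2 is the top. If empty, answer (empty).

Answer: [10]

Derivation:
After op 1 (push 12): stack=[12] mem=[0,0,0,0]
After op 2 (push 15): stack=[12,15] mem=[0,0,0,0]
After op 3 (RCL M0): stack=[12,15,0] mem=[0,0,0,0]
After op 4 (STO M1): stack=[12,15] mem=[0,0,0,0]
After op 5 (-): stack=[-3] mem=[0,0,0,0]
After op 6 (dup): stack=[-3,-3] mem=[0,0,0,0]
After op 7 (+): stack=[-6] mem=[0,0,0,0]
After op 8 (STO M2): stack=[empty] mem=[0,0,-6,0]
After op 9 (push 13): stack=[13] mem=[0,0,-6,0]
After op 10 (STO M3): stack=[empty] mem=[0,0,-6,13]
After op 11 (push 10): stack=[10] mem=[0,0,-6,13]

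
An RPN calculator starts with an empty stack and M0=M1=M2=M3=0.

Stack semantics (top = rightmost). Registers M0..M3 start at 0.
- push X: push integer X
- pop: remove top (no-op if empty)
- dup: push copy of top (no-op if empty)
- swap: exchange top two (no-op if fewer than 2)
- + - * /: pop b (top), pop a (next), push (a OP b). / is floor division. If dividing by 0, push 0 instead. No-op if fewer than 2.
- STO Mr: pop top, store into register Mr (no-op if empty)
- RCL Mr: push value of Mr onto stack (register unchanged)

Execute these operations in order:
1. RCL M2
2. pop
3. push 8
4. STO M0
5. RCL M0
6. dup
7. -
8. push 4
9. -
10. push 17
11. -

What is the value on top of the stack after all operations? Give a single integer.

After op 1 (RCL M2): stack=[0] mem=[0,0,0,0]
After op 2 (pop): stack=[empty] mem=[0,0,0,0]
After op 3 (push 8): stack=[8] mem=[0,0,0,0]
After op 4 (STO M0): stack=[empty] mem=[8,0,0,0]
After op 5 (RCL M0): stack=[8] mem=[8,0,0,0]
After op 6 (dup): stack=[8,8] mem=[8,0,0,0]
After op 7 (-): stack=[0] mem=[8,0,0,0]
After op 8 (push 4): stack=[0,4] mem=[8,0,0,0]
After op 9 (-): stack=[-4] mem=[8,0,0,0]
After op 10 (push 17): stack=[-4,17] mem=[8,0,0,0]
After op 11 (-): stack=[-21] mem=[8,0,0,0]

Answer: -21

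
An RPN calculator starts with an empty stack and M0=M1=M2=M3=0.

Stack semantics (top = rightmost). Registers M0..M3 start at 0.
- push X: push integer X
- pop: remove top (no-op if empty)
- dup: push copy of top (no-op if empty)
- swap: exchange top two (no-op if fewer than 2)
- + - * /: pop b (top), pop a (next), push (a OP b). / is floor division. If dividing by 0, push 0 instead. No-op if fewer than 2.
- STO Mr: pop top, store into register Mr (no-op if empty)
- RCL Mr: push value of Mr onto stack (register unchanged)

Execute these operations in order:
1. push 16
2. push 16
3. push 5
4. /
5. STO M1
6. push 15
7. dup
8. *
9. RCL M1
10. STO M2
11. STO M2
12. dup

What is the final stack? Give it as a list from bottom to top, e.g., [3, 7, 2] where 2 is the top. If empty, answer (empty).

Answer: [16, 16]

Derivation:
After op 1 (push 16): stack=[16] mem=[0,0,0,0]
After op 2 (push 16): stack=[16,16] mem=[0,0,0,0]
After op 3 (push 5): stack=[16,16,5] mem=[0,0,0,0]
After op 4 (/): stack=[16,3] mem=[0,0,0,0]
After op 5 (STO M1): stack=[16] mem=[0,3,0,0]
After op 6 (push 15): stack=[16,15] mem=[0,3,0,0]
After op 7 (dup): stack=[16,15,15] mem=[0,3,0,0]
After op 8 (*): stack=[16,225] mem=[0,3,0,0]
After op 9 (RCL M1): stack=[16,225,3] mem=[0,3,0,0]
After op 10 (STO M2): stack=[16,225] mem=[0,3,3,0]
After op 11 (STO M2): stack=[16] mem=[0,3,225,0]
After op 12 (dup): stack=[16,16] mem=[0,3,225,0]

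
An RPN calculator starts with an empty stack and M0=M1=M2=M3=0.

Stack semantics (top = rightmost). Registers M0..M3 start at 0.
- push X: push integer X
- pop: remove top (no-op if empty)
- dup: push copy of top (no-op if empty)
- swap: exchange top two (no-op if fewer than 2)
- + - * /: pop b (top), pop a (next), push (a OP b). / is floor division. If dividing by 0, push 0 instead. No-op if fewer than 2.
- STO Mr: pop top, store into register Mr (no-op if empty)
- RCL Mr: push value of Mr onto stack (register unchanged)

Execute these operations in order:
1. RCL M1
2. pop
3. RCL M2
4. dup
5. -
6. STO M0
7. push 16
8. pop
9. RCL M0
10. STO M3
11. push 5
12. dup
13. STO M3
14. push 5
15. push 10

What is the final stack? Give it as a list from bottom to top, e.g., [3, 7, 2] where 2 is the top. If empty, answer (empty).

Answer: [5, 5, 10]

Derivation:
After op 1 (RCL M1): stack=[0] mem=[0,0,0,0]
After op 2 (pop): stack=[empty] mem=[0,0,0,0]
After op 3 (RCL M2): stack=[0] mem=[0,0,0,0]
After op 4 (dup): stack=[0,0] mem=[0,0,0,0]
After op 5 (-): stack=[0] mem=[0,0,0,0]
After op 6 (STO M0): stack=[empty] mem=[0,0,0,0]
After op 7 (push 16): stack=[16] mem=[0,0,0,0]
After op 8 (pop): stack=[empty] mem=[0,0,0,0]
After op 9 (RCL M0): stack=[0] mem=[0,0,0,0]
After op 10 (STO M3): stack=[empty] mem=[0,0,0,0]
After op 11 (push 5): stack=[5] mem=[0,0,0,0]
After op 12 (dup): stack=[5,5] mem=[0,0,0,0]
After op 13 (STO M3): stack=[5] mem=[0,0,0,5]
After op 14 (push 5): stack=[5,5] mem=[0,0,0,5]
After op 15 (push 10): stack=[5,5,10] mem=[0,0,0,5]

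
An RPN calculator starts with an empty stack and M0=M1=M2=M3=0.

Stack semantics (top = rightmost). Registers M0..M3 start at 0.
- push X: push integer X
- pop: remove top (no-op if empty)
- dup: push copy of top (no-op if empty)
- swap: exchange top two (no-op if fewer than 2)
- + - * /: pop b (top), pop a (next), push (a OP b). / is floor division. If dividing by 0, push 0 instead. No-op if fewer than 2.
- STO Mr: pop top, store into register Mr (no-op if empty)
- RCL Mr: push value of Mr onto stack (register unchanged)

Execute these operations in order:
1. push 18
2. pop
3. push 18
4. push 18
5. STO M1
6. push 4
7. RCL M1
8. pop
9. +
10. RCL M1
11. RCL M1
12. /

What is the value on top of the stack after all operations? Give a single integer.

After op 1 (push 18): stack=[18] mem=[0,0,0,0]
After op 2 (pop): stack=[empty] mem=[0,0,0,0]
After op 3 (push 18): stack=[18] mem=[0,0,0,0]
After op 4 (push 18): stack=[18,18] mem=[0,0,0,0]
After op 5 (STO M1): stack=[18] mem=[0,18,0,0]
After op 6 (push 4): stack=[18,4] mem=[0,18,0,0]
After op 7 (RCL M1): stack=[18,4,18] mem=[0,18,0,0]
After op 8 (pop): stack=[18,4] mem=[0,18,0,0]
After op 9 (+): stack=[22] mem=[0,18,0,0]
After op 10 (RCL M1): stack=[22,18] mem=[0,18,0,0]
After op 11 (RCL M1): stack=[22,18,18] mem=[0,18,0,0]
After op 12 (/): stack=[22,1] mem=[0,18,0,0]

Answer: 1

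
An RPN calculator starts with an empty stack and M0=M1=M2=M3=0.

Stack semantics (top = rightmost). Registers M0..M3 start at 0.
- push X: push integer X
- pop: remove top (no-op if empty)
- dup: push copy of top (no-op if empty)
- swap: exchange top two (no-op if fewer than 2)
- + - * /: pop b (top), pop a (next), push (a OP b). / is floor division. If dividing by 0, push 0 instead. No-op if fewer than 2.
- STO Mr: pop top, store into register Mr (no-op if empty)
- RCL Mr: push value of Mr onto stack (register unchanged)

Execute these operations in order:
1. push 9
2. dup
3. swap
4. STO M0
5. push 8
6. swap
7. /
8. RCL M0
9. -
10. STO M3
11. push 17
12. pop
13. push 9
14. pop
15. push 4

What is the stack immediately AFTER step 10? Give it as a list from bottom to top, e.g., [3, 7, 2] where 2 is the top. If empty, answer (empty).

After op 1 (push 9): stack=[9] mem=[0,0,0,0]
After op 2 (dup): stack=[9,9] mem=[0,0,0,0]
After op 3 (swap): stack=[9,9] mem=[0,0,0,0]
After op 4 (STO M0): stack=[9] mem=[9,0,0,0]
After op 5 (push 8): stack=[9,8] mem=[9,0,0,0]
After op 6 (swap): stack=[8,9] mem=[9,0,0,0]
After op 7 (/): stack=[0] mem=[9,0,0,0]
After op 8 (RCL M0): stack=[0,9] mem=[9,0,0,0]
After op 9 (-): stack=[-9] mem=[9,0,0,0]
After op 10 (STO M3): stack=[empty] mem=[9,0,0,-9]

(empty)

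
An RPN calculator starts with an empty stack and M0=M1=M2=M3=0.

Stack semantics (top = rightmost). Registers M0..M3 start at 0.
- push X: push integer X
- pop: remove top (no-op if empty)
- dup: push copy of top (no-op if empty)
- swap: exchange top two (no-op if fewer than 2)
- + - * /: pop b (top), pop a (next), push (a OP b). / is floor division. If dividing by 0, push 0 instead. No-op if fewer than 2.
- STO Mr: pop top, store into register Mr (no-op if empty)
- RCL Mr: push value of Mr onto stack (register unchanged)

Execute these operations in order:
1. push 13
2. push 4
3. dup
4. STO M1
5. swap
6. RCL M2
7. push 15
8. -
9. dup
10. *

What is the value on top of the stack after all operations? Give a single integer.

Answer: 225

Derivation:
After op 1 (push 13): stack=[13] mem=[0,0,0,0]
After op 2 (push 4): stack=[13,4] mem=[0,0,0,0]
After op 3 (dup): stack=[13,4,4] mem=[0,0,0,0]
After op 4 (STO M1): stack=[13,4] mem=[0,4,0,0]
After op 5 (swap): stack=[4,13] mem=[0,4,0,0]
After op 6 (RCL M2): stack=[4,13,0] mem=[0,4,0,0]
After op 7 (push 15): stack=[4,13,0,15] mem=[0,4,0,0]
After op 8 (-): stack=[4,13,-15] mem=[0,4,0,0]
After op 9 (dup): stack=[4,13,-15,-15] mem=[0,4,0,0]
After op 10 (*): stack=[4,13,225] mem=[0,4,0,0]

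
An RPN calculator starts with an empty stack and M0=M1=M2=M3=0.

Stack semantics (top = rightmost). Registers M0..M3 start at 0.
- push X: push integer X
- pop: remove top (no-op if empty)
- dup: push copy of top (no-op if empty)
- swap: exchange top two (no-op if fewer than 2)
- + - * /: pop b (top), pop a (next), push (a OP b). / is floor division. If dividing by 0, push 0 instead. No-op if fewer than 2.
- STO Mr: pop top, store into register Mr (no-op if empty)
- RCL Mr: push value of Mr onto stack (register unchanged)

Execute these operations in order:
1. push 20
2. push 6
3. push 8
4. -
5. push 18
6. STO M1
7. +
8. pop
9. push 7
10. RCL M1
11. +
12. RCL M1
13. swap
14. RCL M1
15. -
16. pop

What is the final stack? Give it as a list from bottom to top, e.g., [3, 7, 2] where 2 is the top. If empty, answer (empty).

After op 1 (push 20): stack=[20] mem=[0,0,0,0]
After op 2 (push 6): stack=[20,6] mem=[0,0,0,0]
After op 3 (push 8): stack=[20,6,8] mem=[0,0,0,0]
After op 4 (-): stack=[20,-2] mem=[0,0,0,0]
After op 5 (push 18): stack=[20,-2,18] mem=[0,0,0,0]
After op 6 (STO M1): stack=[20,-2] mem=[0,18,0,0]
After op 7 (+): stack=[18] mem=[0,18,0,0]
After op 8 (pop): stack=[empty] mem=[0,18,0,0]
After op 9 (push 7): stack=[7] mem=[0,18,0,0]
After op 10 (RCL M1): stack=[7,18] mem=[0,18,0,0]
After op 11 (+): stack=[25] mem=[0,18,0,0]
After op 12 (RCL M1): stack=[25,18] mem=[0,18,0,0]
After op 13 (swap): stack=[18,25] mem=[0,18,0,0]
After op 14 (RCL M1): stack=[18,25,18] mem=[0,18,0,0]
After op 15 (-): stack=[18,7] mem=[0,18,0,0]
After op 16 (pop): stack=[18] mem=[0,18,0,0]

Answer: [18]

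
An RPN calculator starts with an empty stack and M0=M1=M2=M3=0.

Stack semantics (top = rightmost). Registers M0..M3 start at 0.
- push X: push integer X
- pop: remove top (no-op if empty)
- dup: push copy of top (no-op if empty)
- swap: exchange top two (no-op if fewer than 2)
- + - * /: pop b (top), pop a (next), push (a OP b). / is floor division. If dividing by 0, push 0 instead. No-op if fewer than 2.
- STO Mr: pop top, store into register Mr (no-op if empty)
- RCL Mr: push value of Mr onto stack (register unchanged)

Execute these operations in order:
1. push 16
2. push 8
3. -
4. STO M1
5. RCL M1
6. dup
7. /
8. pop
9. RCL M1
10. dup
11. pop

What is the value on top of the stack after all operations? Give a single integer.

Answer: 8

Derivation:
After op 1 (push 16): stack=[16] mem=[0,0,0,0]
After op 2 (push 8): stack=[16,8] mem=[0,0,0,0]
After op 3 (-): stack=[8] mem=[0,0,0,0]
After op 4 (STO M1): stack=[empty] mem=[0,8,0,0]
After op 5 (RCL M1): stack=[8] mem=[0,8,0,0]
After op 6 (dup): stack=[8,8] mem=[0,8,0,0]
After op 7 (/): stack=[1] mem=[0,8,0,0]
After op 8 (pop): stack=[empty] mem=[0,8,0,0]
After op 9 (RCL M1): stack=[8] mem=[0,8,0,0]
After op 10 (dup): stack=[8,8] mem=[0,8,0,0]
After op 11 (pop): stack=[8] mem=[0,8,0,0]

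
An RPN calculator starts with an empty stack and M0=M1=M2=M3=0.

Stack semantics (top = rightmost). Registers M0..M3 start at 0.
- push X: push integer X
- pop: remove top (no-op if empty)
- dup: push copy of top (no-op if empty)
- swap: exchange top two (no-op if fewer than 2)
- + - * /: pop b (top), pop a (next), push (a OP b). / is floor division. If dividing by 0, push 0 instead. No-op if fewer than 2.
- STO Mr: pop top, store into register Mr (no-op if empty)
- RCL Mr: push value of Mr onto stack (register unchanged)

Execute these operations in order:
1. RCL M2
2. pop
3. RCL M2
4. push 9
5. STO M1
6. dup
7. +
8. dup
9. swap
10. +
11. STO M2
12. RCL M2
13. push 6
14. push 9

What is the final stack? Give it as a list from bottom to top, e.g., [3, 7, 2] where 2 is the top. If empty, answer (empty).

After op 1 (RCL M2): stack=[0] mem=[0,0,0,0]
After op 2 (pop): stack=[empty] mem=[0,0,0,0]
After op 3 (RCL M2): stack=[0] mem=[0,0,0,0]
After op 4 (push 9): stack=[0,9] mem=[0,0,0,0]
After op 5 (STO M1): stack=[0] mem=[0,9,0,0]
After op 6 (dup): stack=[0,0] mem=[0,9,0,0]
After op 7 (+): stack=[0] mem=[0,9,0,0]
After op 8 (dup): stack=[0,0] mem=[0,9,0,0]
After op 9 (swap): stack=[0,0] mem=[0,9,0,0]
After op 10 (+): stack=[0] mem=[0,9,0,0]
After op 11 (STO M2): stack=[empty] mem=[0,9,0,0]
After op 12 (RCL M2): stack=[0] mem=[0,9,0,0]
After op 13 (push 6): stack=[0,6] mem=[0,9,0,0]
After op 14 (push 9): stack=[0,6,9] mem=[0,9,0,0]

Answer: [0, 6, 9]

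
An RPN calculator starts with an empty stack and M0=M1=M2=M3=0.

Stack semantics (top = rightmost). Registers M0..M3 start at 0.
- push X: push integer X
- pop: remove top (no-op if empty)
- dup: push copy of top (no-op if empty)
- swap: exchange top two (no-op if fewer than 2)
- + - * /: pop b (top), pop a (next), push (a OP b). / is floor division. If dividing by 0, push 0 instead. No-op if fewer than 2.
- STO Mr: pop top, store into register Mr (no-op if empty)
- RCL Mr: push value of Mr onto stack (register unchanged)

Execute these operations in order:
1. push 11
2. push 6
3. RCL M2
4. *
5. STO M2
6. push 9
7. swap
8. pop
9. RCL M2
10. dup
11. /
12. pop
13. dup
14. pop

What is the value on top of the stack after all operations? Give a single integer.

After op 1 (push 11): stack=[11] mem=[0,0,0,0]
After op 2 (push 6): stack=[11,6] mem=[0,0,0,0]
After op 3 (RCL M2): stack=[11,6,0] mem=[0,0,0,0]
After op 4 (*): stack=[11,0] mem=[0,0,0,0]
After op 5 (STO M2): stack=[11] mem=[0,0,0,0]
After op 6 (push 9): stack=[11,9] mem=[0,0,0,0]
After op 7 (swap): stack=[9,11] mem=[0,0,0,0]
After op 8 (pop): stack=[9] mem=[0,0,0,0]
After op 9 (RCL M2): stack=[9,0] mem=[0,0,0,0]
After op 10 (dup): stack=[9,0,0] mem=[0,0,0,0]
After op 11 (/): stack=[9,0] mem=[0,0,0,0]
After op 12 (pop): stack=[9] mem=[0,0,0,0]
After op 13 (dup): stack=[9,9] mem=[0,0,0,0]
After op 14 (pop): stack=[9] mem=[0,0,0,0]

Answer: 9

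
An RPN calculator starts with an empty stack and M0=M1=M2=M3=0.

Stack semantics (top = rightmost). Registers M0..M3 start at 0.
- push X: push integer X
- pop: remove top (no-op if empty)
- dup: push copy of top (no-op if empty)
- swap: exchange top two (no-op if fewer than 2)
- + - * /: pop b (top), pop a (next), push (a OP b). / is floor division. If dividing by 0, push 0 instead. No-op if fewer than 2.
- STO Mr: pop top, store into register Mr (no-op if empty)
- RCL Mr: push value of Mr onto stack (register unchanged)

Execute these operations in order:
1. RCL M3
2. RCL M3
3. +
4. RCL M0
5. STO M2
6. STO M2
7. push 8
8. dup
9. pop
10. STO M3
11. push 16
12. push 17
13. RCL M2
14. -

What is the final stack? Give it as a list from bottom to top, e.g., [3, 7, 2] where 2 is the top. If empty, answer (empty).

Answer: [16, 17]

Derivation:
After op 1 (RCL M3): stack=[0] mem=[0,0,0,0]
After op 2 (RCL M3): stack=[0,0] mem=[0,0,0,0]
After op 3 (+): stack=[0] mem=[0,0,0,0]
After op 4 (RCL M0): stack=[0,0] mem=[0,0,0,0]
After op 5 (STO M2): stack=[0] mem=[0,0,0,0]
After op 6 (STO M2): stack=[empty] mem=[0,0,0,0]
After op 7 (push 8): stack=[8] mem=[0,0,0,0]
After op 8 (dup): stack=[8,8] mem=[0,0,0,0]
After op 9 (pop): stack=[8] mem=[0,0,0,0]
After op 10 (STO M3): stack=[empty] mem=[0,0,0,8]
After op 11 (push 16): stack=[16] mem=[0,0,0,8]
After op 12 (push 17): stack=[16,17] mem=[0,0,0,8]
After op 13 (RCL M2): stack=[16,17,0] mem=[0,0,0,8]
After op 14 (-): stack=[16,17] mem=[0,0,0,8]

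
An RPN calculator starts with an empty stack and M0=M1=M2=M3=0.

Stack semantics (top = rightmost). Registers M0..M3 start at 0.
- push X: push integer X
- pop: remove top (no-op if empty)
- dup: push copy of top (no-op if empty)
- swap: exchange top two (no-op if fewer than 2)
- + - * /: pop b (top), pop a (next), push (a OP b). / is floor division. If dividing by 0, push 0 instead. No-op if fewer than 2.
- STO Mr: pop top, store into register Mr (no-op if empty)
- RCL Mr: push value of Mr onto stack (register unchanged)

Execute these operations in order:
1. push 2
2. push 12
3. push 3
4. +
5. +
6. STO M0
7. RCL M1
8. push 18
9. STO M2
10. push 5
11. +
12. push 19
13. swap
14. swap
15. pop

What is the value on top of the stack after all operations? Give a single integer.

Answer: 5

Derivation:
After op 1 (push 2): stack=[2] mem=[0,0,0,0]
After op 2 (push 12): stack=[2,12] mem=[0,0,0,0]
After op 3 (push 3): stack=[2,12,3] mem=[0,0,0,0]
After op 4 (+): stack=[2,15] mem=[0,0,0,0]
After op 5 (+): stack=[17] mem=[0,0,0,0]
After op 6 (STO M0): stack=[empty] mem=[17,0,0,0]
After op 7 (RCL M1): stack=[0] mem=[17,0,0,0]
After op 8 (push 18): stack=[0,18] mem=[17,0,0,0]
After op 9 (STO M2): stack=[0] mem=[17,0,18,0]
After op 10 (push 5): stack=[0,5] mem=[17,0,18,0]
After op 11 (+): stack=[5] mem=[17,0,18,0]
After op 12 (push 19): stack=[5,19] mem=[17,0,18,0]
After op 13 (swap): stack=[19,5] mem=[17,0,18,0]
After op 14 (swap): stack=[5,19] mem=[17,0,18,0]
After op 15 (pop): stack=[5] mem=[17,0,18,0]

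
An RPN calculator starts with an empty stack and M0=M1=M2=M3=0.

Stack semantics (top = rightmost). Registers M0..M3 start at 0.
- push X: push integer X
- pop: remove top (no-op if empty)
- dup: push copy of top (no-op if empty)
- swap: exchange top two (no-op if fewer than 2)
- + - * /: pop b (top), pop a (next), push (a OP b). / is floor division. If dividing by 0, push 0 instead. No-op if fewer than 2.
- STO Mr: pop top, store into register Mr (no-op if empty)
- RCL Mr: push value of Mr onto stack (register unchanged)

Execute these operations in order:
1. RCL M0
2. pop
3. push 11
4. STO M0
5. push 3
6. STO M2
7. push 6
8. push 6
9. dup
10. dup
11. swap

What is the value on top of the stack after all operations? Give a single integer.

Answer: 6

Derivation:
After op 1 (RCL M0): stack=[0] mem=[0,0,0,0]
After op 2 (pop): stack=[empty] mem=[0,0,0,0]
After op 3 (push 11): stack=[11] mem=[0,0,0,0]
After op 4 (STO M0): stack=[empty] mem=[11,0,0,0]
After op 5 (push 3): stack=[3] mem=[11,0,0,0]
After op 6 (STO M2): stack=[empty] mem=[11,0,3,0]
After op 7 (push 6): stack=[6] mem=[11,0,3,0]
After op 8 (push 6): stack=[6,6] mem=[11,0,3,0]
After op 9 (dup): stack=[6,6,6] mem=[11,0,3,0]
After op 10 (dup): stack=[6,6,6,6] mem=[11,0,3,0]
After op 11 (swap): stack=[6,6,6,6] mem=[11,0,3,0]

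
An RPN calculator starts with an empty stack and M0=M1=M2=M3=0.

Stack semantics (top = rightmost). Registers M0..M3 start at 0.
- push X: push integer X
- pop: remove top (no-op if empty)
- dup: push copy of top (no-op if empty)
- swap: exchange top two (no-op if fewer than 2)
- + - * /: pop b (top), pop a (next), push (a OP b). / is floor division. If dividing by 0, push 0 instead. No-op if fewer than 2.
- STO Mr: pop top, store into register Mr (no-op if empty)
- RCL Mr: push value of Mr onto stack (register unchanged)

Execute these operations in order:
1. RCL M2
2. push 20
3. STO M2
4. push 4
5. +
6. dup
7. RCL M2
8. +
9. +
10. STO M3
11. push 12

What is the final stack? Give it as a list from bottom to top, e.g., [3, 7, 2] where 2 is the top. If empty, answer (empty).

After op 1 (RCL M2): stack=[0] mem=[0,0,0,0]
After op 2 (push 20): stack=[0,20] mem=[0,0,0,0]
After op 3 (STO M2): stack=[0] mem=[0,0,20,0]
After op 4 (push 4): stack=[0,4] mem=[0,0,20,0]
After op 5 (+): stack=[4] mem=[0,0,20,0]
After op 6 (dup): stack=[4,4] mem=[0,0,20,0]
After op 7 (RCL M2): stack=[4,4,20] mem=[0,0,20,0]
After op 8 (+): stack=[4,24] mem=[0,0,20,0]
After op 9 (+): stack=[28] mem=[0,0,20,0]
After op 10 (STO M3): stack=[empty] mem=[0,0,20,28]
After op 11 (push 12): stack=[12] mem=[0,0,20,28]

Answer: [12]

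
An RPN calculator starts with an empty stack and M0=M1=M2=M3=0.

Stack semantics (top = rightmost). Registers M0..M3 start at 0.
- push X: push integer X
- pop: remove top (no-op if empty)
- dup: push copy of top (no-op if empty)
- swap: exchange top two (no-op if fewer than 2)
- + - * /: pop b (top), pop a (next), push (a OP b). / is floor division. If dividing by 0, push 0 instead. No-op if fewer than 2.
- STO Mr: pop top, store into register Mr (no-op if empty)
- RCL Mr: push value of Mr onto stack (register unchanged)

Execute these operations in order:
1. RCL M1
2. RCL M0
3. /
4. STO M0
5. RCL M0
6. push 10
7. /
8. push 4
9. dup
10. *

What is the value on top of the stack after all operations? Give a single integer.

Answer: 16

Derivation:
After op 1 (RCL M1): stack=[0] mem=[0,0,0,0]
After op 2 (RCL M0): stack=[0,0] mem=[0,0,0,0]
After op 3 (/): stack=[0] mem=[0,0,0,0]
After op 4 (STO M0): stack=[empty] mem=[0,0,0,0]
After op 5 (RCL M0): stack=[0] mem=[0,0,0,0]
After op 6 (push 10): stack=[0,10] mem=[0,0,0,0]
After op 7 (/): stack=[0] mem=[0,0,0,0]
After op 8 (push 4): stack=[0,4] mem=[0,0,0,0]
After op 9 (dup): stack=[0,4,4] mem=[0,0,0,0]
After op 10 (*): stack=[0,16] mem=[0,0,0,0]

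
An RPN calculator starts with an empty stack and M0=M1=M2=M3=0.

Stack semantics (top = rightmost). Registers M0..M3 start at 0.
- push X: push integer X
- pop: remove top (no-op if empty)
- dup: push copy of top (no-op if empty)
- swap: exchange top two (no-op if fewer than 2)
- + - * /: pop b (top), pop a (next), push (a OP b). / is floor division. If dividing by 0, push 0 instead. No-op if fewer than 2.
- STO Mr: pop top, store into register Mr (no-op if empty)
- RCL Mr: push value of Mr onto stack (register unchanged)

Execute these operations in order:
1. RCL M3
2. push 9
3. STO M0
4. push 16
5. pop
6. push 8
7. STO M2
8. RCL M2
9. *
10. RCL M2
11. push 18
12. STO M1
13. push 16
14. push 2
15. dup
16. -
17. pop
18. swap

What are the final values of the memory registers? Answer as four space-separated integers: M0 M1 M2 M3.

After op 1 (RCL M3): stack=[0] mem=[0,0,0,0]
After op 2 (push 9): stack=[0,9] mem=[0,0,0,0]
After op 3 (STO M0): stack=[0] mem=[9,0,0,0]
After op 4 (push 16): stack=[0,16] mem=[9,0,0,0]
After op 5 (pop): stack=[0] mem=[9,0,0,0]
After op 6 (push 8): stack=[0,8] mem=[9,0,0,0]
After op 7 (STO M2): stack=[0] mem=[9,0,8,0]
After op 8 (RCL M2): stack=[0,8] mem=[9,0,8,0]
After op 9 (*): stack=[0] mem=[9,0,8,0]
After op 10 (RCL M2): stack=[0,8] mem=[9,0,8,0]
After op 11 (push 18): stack=[0,8,18] mem=[9,0,8,0]
After op 12 (STO M1): stack=[0,8] mem=[9,18,8,0]
After op 13 (push 16): stack=[0,8,16] mem=[9,18,8,0]
After op 14 (push 2): stack=[0,8,16,2] mem=[9,18,8,0]
After op 15 (dup): stack=[0,8,16,2,2] mem=[9,18,8,0]
After op 16 (-): stack=[0,8,16,0] mem=[9,18,8,0]
After op 17 (pop): stack=[0,8,16] mem=[9,18,8,0]
After op 18 (swap): stack=[0,16,8] mem=[9,18,8,0]

Answer: 9 18 8 0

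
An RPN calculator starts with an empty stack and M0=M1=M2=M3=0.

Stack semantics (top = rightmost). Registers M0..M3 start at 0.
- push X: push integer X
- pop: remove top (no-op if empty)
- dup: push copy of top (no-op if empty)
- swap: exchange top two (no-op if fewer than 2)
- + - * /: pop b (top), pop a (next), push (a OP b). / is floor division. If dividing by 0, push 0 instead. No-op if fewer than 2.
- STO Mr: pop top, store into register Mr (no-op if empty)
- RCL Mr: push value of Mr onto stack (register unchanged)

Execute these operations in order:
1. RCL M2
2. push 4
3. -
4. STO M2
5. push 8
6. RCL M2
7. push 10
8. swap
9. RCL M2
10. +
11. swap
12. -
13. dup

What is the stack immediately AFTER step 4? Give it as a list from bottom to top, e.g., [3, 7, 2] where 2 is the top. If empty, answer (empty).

After op 1 (RCL M2): stack=[0] mem=[0,0,0,0]
After op 2 (push 4): stack=[0,4] mem=[0,0,0,0]
After op 3 (-): stack=[-4] mem=[0,0,0,0]
After op 4 (STO M2): stack=[empty] mem=[0,0,-4,0]

(empty)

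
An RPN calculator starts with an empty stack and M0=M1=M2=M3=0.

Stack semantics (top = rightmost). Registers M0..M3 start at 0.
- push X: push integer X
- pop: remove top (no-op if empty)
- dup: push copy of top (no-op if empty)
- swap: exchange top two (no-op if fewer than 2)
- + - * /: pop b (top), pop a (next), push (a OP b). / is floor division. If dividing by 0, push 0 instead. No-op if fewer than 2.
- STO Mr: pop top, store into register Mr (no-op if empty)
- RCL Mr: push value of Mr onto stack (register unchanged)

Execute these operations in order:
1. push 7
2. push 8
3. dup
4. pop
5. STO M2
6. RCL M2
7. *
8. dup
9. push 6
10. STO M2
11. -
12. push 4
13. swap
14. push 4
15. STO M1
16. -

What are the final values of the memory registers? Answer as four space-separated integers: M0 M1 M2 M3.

Answer: 0 4 6 0

Derivation:
After op 1 (push 7): stack=[7] mem=[0,0,0,0]
After op 2 (push 8): stack=[7,8] mem=[0,0,0,0]
After op 3 (dup): stack=[7,8,8] mem=[0,0,0,0]
After op 4 (pop): stack=[7,8] mem=[0,0,0,0]
After op 5 (STO M2): stack=[7] mem=[0,0,8,0]
After op 6 (RCL M2): stack=[7,8] mem=[0,0,8,0]
After op 7 (*): stack=[56] mem=[0,0,8,0]
After op 8 (dup): stack=[56,56] mem=[0,0,8,0]
After op 9 (push 6): stack=[56,56,6] mem=[0,0,8,0]
After op 10 (STO M2): stack=[56,56] mem=[0,0,6,0]
After op 11 (-): stack=[0] mem=[0,0,6,0]
After op 12 (push 4): stack=[0,4] mem=[0,0,6,0]
After op 13 (swap): stack=[4,0] mem=[0,0,6,0]
After op 14 (push 4): stack=[4,0,4] mem=[0,0,6,0]
After op 15 (STO M1): stack=[4,0] mem=[0,4,6,0]
After op 16 (-): stack=[4] mem=[0,4,6,0]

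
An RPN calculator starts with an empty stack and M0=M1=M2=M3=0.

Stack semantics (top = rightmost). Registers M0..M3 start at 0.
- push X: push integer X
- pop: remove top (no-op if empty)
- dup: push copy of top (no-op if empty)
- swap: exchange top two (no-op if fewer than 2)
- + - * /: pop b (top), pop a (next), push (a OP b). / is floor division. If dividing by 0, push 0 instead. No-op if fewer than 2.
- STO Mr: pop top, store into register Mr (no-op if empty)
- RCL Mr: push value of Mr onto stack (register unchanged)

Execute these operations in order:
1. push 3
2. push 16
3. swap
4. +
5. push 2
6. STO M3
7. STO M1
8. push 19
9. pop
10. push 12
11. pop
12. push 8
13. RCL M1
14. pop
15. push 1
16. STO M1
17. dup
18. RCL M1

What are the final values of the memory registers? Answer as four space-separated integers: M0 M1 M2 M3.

After op 1 (push 3): stack=[3] mem=[0,0,0,0]
After op 2 (push 16): stack=[3,16] mem=[0,0,0,0]
After op 3 (swap): stack=[16,3] mem=[0,0,0,0]
After op 4 (+): stack=[19] mem=[0,0,0,0]
After op 5 (push 2): stack=[19,2] mem=[0,0,0,0]
After op 6 (STO M3): stack=[19] mem=[0,0,0,2]
After op 7 (STO M1): stack=[empty] mem=[0,19,0,2]
After op 8 (push 19): stack=[19] mem=[0,19,0,2]
After op 9 (pop): stack=[empty] mem=[0,19,0,2]
After op 10 (push 12): stack=[12] mem=[0,19,0,2]
After op 11 (pop): stack=[empty] mem=[0,19,0,2]
After op 12 (push 8): stack=[8] mem=[0,19,0,2]
After op 13 (RCL M1): stack=[8,19] mem=[0,19,0,2]
After op 14 (pop): stack=[8] mem=[0,19,0,2]
After op 15 (push 1): stack=[8,1] mem=[0,19,0,2]
After op 16 (STO M1): stack=[8] mem=[0,1,0,2]
After op 17 (dup): stack=[8,8] mem=[0,1,0,2]
After op 18 (RCL M1): stack=[8,8,1] mem=[0,1,0,2]

Answer: 0 1 0 2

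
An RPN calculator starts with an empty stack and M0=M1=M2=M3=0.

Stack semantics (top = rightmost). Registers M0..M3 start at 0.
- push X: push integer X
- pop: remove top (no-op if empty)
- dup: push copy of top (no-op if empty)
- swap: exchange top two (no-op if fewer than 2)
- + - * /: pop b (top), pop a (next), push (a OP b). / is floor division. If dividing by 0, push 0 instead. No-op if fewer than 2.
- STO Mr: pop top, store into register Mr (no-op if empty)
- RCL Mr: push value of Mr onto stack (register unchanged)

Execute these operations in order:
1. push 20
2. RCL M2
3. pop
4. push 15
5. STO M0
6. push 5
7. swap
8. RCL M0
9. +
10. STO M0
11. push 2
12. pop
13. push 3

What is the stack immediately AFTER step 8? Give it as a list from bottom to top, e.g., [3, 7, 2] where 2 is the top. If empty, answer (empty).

After op 1 (push 20): stack=[20] mem=[0,0,0,0]
After op 2 (RCL M2): stack=[20,0] mem=[0,0,0,0]
After op 3 (pop): stack=[20] mem=[0,0,0,0]
After op 4 (push 15): stack=[20,15] mem=[0,0,0,0]
After op 5 (STO M0): stack=[20] mem=[15,0,0,0]
After op 6 (push 5): stack=[20,5] mem=[15,0,0,0]
After op 7 (swap): stack=[5,20] mem=[15,0,0,0]
After op 8 (RCL M0): stack=[5,20,15] mem=[15,0,0,0]

[5, 20, 15]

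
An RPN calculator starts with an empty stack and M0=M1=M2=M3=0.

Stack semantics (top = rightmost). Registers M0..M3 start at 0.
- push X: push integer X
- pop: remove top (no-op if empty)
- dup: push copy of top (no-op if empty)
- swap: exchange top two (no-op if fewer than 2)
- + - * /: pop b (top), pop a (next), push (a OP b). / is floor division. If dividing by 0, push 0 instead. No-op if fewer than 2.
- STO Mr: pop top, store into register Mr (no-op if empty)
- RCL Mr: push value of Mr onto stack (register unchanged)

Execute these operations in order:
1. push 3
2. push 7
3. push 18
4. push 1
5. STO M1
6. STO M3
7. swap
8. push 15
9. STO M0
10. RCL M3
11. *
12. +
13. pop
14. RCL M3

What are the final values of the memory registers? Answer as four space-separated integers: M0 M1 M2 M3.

After op 1 (push 3): stack=[3] mem=[0,0,0,0]
After op 2 (push 7): stack=[3,7] mem=[0,0,0,0]
After op 3 (push 18): stack=[3,7,18] mem=[0,0,0,0]
After op 4 (push 1): stack=[3,7,18,1] mem=[0,0,0,0]
After op 5 (STO M1): stack=[3,7,18] mem=[0,1,0,0]
After op 6 (STO M3): stack=[3,7] mem=[0,1,0,18]
After op 7 (swap): stack=[7,3] mem=[0,1,0,18]
After op 8 (push 15): stack=[7,3,15] mem=[0,1,0,18]
After op 9 (STO M0): stack=[7,3] mem=[15,1,0,18]
After op 10 (RCL M3): stack=[7,3,18] mem=[15,1,0,18]
After op 11 (*): stack=[7,54] mem=[15,1,0,18]
After op 12 (+): stack=[61] mem=[15,1,0,18]
After op 13 (pop): stack=[empty] mem=[15,1,0,18]
After op 14 (RCL M3): stack=[18] mem=[15,1,0,18]

Answer: 15 1 0 18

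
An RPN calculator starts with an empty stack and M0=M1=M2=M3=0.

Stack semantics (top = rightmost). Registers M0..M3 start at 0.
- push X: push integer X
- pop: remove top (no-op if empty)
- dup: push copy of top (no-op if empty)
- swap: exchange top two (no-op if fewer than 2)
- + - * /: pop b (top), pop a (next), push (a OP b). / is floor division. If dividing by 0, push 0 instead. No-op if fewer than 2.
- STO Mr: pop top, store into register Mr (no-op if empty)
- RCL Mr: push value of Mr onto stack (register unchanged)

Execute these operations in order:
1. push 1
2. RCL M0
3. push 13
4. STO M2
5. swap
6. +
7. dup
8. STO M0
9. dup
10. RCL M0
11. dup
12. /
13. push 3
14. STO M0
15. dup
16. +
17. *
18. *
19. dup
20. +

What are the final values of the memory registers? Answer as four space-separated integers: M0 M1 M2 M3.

Answer: 3 0 13 0

Derivation:
After op 1 (push 1): stack=[1] mem=[0,0,0,0]
After op 2 (RCL M0): stack=[1,0] mem=[0,0,0,0]
After op 3 (push 13): stack=[1,0,13] mem=[0,0,0,0]
After op 4 (STO M2): stack=[1,0] mem=[0,0,13,0]
After op 5 (swap): stack=[0,1] mem=[0,0,13,0]
After op 6 (+): stack=[1] mem=[0,0,13,0]
After op 7 (dup): stack=[1,1] mem=[0,0,13,0]
After op 8 (STO M0): stack=[1] mem=[1,0,13,0]
After op 9 (dup): stack=[1,1] mem=[1,0,13,0]
After op 10 (RCL M0): stack=[1,1,1] mem=[1,0,13,0]
After op 11 (dup): stack=[1,1,1,1] mem=[1,0,13,0]
After op 12 (/): stack=[1,1,1] mem=[1,0,13,0]
After op 13 (push 3): stack=[1,1,1,3] mem=[1,0,13,0]
After op 14 (STO M0): stack=[1,1,1] mem=[3,0,13,0]
After op 15 (dup): stack=[1,1,1,1] mem=[3,0,13,0]
After op 16 (+): stack=[1,1,2] mem=[3,0,13,0]
After op 17 (*): stack=[1,2] mem=[3,0,13,0]
After op 18 (*): stack=[2] mem=[3,0,13,0]
After op 19 (dup): stack=[2,2] mem=[3,0,13,0]
After op 20 (+): stack=[4] mem=[3,0,13,0]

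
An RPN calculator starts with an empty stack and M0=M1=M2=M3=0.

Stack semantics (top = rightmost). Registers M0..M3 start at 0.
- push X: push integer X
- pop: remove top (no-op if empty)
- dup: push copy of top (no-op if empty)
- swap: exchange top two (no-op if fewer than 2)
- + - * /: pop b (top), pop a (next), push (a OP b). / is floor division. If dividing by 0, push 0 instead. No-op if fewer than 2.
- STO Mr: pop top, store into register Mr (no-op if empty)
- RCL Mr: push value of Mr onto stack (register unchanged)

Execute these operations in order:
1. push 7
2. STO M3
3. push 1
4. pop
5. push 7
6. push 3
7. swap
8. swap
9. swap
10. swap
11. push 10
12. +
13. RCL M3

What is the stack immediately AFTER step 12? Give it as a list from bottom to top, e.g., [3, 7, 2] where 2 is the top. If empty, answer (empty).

After op 1 (push 7): stack=[7] mem=[0,0,0,0]
After op 2 (STO M3): stack=[empty] mem=[0,0,0,7]
After op 3 (push 1): stack=[1] mem=[0,0,0,7]
After op 4 (pop): stack=[empty] mem=[0,0,0,7]
After op 5 (push 7): stack=[7] mem=[0,0,0,7]
After op 6 (push 3): stack=[7,3] mem=[0,0,0,7]
After op 7 (swap): stack=[3,7] mem=[0,0,0,7]
After op 8 (swap): stack=[7,3] mem=[0,0,0,7]
After op 9 (swap): stack=[3,7] mem=[0,0,0,7]
After op 10 (swap): stack=[7,3] mem=[0,0,0,7]
After op 11 (push 10): stack=[7,3,10] mem=[0,0,0,7]
After op 12 (+): stack=[7,13] mem=[0,0,0,7]

[7, 13]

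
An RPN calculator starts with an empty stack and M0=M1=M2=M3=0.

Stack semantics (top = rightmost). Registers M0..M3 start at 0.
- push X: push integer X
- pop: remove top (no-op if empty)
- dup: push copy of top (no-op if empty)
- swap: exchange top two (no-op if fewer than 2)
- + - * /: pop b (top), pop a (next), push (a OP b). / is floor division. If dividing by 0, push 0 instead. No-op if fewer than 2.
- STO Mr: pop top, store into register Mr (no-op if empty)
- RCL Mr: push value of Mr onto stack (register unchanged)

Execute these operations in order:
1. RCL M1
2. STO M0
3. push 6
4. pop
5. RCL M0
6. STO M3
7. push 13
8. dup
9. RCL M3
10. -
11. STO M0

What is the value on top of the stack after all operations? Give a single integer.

Answer: 13

Derivation:
After op 1 (RCL M1): stack=[0] mem=[0,0,0,0]
After op 2 (STO M0): stack=[empty] mem=[0,0,0,0]
After op 3 (push 6): stack=[6] mem=[0,0,0,0]
After op 4 (pop): stack=[empty] mem=[0,0,0,0]
After op 5 (RCL M0): stack=[0] mem=[0,0,0,0]
After op 6 (STO M3): stack=[empty] mem=[0,0,0,0]
After op 7 (push 13): stack=[13] mem=[0,0,0,0]
After op 8 (dup): stack=[13,13] mem=[0,0,0,0]
After op 9 (RCL M3): stack=[13,13,0] mem=[0,0,0,0]
After op 10 (-): stack=[13,13] mem=[0,0,0,0]
After op 11 (STO M0): stack=[13] mem=[13,0,0,0]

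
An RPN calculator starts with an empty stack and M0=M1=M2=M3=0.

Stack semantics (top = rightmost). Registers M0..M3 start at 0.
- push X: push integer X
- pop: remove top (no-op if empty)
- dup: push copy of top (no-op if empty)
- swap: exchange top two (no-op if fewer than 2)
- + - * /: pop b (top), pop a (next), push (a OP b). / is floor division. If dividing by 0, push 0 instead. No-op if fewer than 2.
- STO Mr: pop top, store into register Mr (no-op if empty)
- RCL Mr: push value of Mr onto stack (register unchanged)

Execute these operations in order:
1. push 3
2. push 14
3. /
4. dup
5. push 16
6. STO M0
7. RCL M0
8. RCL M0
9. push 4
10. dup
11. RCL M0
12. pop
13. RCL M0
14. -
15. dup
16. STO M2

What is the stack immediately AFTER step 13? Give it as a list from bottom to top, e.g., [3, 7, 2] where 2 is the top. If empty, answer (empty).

After op 1 (push 3): stack=[3] mem=[0,0,0,0]
After op 2 (push 14): stack=[3,14] mem=[0,0,0,0]
After op 3 (/): stack=[0] mem=[0,0,0,0]
After op 4 (dup): stack=[0,0] mem=[0,0,0,0]
After op 5 (push 16): stack=[0,0,16] mem=[0,0,0,0]
After op 6 (STO M0): stack=[0,0] mem=[16,0,0,0]
After op 7 (RCL M0): stack=[0,0,16] mem=[16,0,0,0]
After op 8 (RCL M0): stack=[0,0,16,16] mem=[16,0,0,0]
After op 9 (push 4): stack=[0,0,16,16,4] mem=[16,0,0,0]
After op 10 (dup): stack=[0,0,16,16,4,4] mem=[16,0,0,0]
After op 11 (RCL M0): stack=[0,0,16,16,4,4,16] mem=[16,0,0,0]
After op 12 (pop): stack=[0,0,16,16,4,4] mem=[16,0,0,0]
After op 13 (RCL M0): stack=[0,0,16,16,4,4,16] mem=[16,0,0,0]

[0, 0, 16, 16, 4, 4, 16]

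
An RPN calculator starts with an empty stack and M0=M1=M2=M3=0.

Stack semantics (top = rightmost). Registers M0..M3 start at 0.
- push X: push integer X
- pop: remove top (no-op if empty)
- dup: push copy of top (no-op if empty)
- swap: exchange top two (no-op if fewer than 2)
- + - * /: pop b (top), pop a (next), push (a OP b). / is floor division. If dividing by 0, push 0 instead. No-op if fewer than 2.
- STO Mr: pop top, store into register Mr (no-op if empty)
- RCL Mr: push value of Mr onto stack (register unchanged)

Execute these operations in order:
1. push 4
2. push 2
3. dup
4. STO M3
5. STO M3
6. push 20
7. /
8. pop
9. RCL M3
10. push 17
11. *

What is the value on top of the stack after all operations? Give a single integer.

After op 1 (push 4): stack=[4] mem=[0,0,0,0]
After op 2 (push 2): stack=[4,2] mem=[0,0,0,0]
After op 3 (dup): stack=[4,2,2] mem=[0,0,0,0]
After op 4 (STO M3): stack=[4,2] mem=[0,0,0,2]
After op 5 (STO M3): stack=[4] mem=[0,0,0,2]
After op 6 (push 20): stack=[4,20] mem=[0,0,0,2]
After op 7 (/): stack=[0] mem=[0,0,0,2]
After op 8 (pop): stack=[empty] mem=[0,0,0,2]
After op 9 (RCL M3): stack=[2] mem=[0,0,0,2]
After op 10 (push 17): stack=[2,17] mem=[0,0,0,2]
After op 11 (*): stack=[34] mem=[0,0,0,2]

Answer: 34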